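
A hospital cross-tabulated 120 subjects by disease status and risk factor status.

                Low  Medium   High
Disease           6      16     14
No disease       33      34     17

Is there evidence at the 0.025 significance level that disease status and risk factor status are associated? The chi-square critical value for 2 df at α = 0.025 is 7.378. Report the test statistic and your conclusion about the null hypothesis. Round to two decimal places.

7.46; reject H₀

Row totals: 36, 84. Column totals: 39, 50, 31. Grand total N = 120.
Expected counts (row total × column total / N):
  Disease, Low: 36×39/120 = 11.700
  Disease, Medium: 36×50/120 = 15.000
  Disease, High: 36×31/120 = 9.300
  No disease, Low: 84×39/120 = 27.300
  No disease, Medium: 84×50/120 = 35.000
  No disease, High: 84×31/120 = 21.700
Contributions (O − E)²/E:
  (6 − 11.700)²/11.700 = 2.7769
  (16 − 15.000)²/15.000 = 0.0667
  (14 − 9.300)²/9.300 = 2.3753
  (33 − 27.300)²/27.300 = 1.1901
  (34 − 35.000)²/35.000 = 0.0286
  (17 − 21.700)²/21.700 = 1.0180
χ² = 2.7769 + 0.0667 + 2.3753 + 1.1901 + 0.0286 + 1.0180 = 7.46
df = (2−1)(3−1) = 2. Since 7.46 > 7.378, reject the null hypothesis of independence at α = 0.025.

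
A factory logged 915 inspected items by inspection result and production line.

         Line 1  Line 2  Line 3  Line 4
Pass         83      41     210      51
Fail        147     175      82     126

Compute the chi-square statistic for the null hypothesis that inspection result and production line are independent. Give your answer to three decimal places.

170.122

Row totals: 385, 530. Column totals: 230, 216, 292, 177. Grand total N = 915.
Expected counts (row total × column total / N):
  Pass, Line 1: 385×230/915 = 96.77596
  Pass, Line 2: 385×216/915 = 90.88525
  Pass, Line 3: 385×292/915 = 122.86339
  Pass, Line 4: 385×177/915 = 74.47541
  Fail, Line 1: 530×230/915 = 133.22404
  Fail, Line 2: 530×216/915 = 125.11475
  Fail, Line 3: 530×292/915 = 169.13661
  Fail, Line 4: 530×177/915 = 102.52459
Contributions (O − E)²/E:
  (83 − 96.77596)²/96.77596 = 1.9610
  (41 − 90.88525)²/90.88525 = 27.3811
  (210 − 122.86339)²/122.86339 = 61.7986
  (51 − 74.47541)²/74.47541 = 7.3997
  (147 − 133.22404)²/133.22404 = 1.4245
  (175 − 125.11475)²/125.11475 = 19.8900
  (82 − 169.13661)²/169.13661 = 44.8915
  (126 − 102.52459)²/102.52459 = 5.3752
χ² = 1.9610 + 27.3811 + 61.7986 + 7.3997 + 1.4245 + 19.8900 + 44.8915 + 5.3752 = 170.122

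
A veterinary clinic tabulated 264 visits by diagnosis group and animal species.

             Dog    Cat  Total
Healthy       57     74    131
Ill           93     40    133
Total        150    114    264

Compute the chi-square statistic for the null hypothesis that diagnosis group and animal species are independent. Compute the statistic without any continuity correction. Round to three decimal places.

18.766

Grand total N = 264.
Expected counts (row total × column total / N):
  Healthy, Dog: 131×150/264 = 74.43182
  Healthy, Cat: 131×114/264 = 56.56818
  Ill, Dog: 133×150/264 = 75.56818
  Ill, Cat: 133×114/264 = 57.43182
Contributions (O − E)²/E:
  (57 − 74.43182)²/74.43182 = 4.0825
  (74 − 56.56818)²/56.56818 = 5.3717
  (93 − 75.56818)²/75.56818 = 4.0211
  (40 − 57.43182)²/57.43182 = 5.2909
χ² = 4.0825 + 5.3717 + 4.0211 + 5.2909 = 18.766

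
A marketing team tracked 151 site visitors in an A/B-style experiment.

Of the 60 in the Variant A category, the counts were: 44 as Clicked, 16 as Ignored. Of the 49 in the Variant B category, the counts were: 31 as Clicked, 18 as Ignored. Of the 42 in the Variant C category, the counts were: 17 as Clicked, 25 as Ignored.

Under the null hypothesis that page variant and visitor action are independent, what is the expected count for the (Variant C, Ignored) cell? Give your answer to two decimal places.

16.41

Row total (Variant C) = 42; column total (Ignored) = 59; grand total N = 151.
Expected count = (row total × column total) / N = 42 × 59 / 151 = 16.41.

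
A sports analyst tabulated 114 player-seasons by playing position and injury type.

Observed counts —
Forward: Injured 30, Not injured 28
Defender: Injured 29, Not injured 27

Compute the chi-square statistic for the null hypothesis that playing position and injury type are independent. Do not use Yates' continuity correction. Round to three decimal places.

Row totals: 58, 56. Column totals: 59, 55. Grand total N = 114.
Expected counts (row total × column total / N):
  Forward, Injured: 58×59/114 = 30.0175
  Forward, Not injured: 58×55/114 = 27.9825
  Defender, Injured: 56×59/114 = 28.9825
  Defender, Not injured: 56×55/114 = 27.0175
Contributions (O − E)²/E:
  (30 − 30.0175)²/30.0175 = 0.0000
  (28 − 27.9825)²/27.9825 = 0.0000
  (29 − 28.9825)²/28.9825 = 0.0000
  (27 − 27.0175)²/27.0175 = 0.0000
χ² = 0.0000 + 0.0000 + 0.0000 + 0.0000 = 0.000

0.000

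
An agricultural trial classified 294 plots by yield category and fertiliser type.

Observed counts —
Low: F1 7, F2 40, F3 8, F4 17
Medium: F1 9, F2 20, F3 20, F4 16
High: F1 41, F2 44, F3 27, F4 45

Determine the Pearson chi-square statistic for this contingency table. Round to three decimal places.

27.297

Row totals: 72, 65, 157. Column totals: 57, 104, 55, 78. Grand total N = 294.
Expected counts (row total × column total / N):
  Low, F1: 72×57/294 = 13.9592
  Low, F2: 72×104/294 = 25.4694
  Low, F3: 72×55/294 = 13.4694
  Low, F4: 72×78/294 = 19.1020
  Medium, F1: 65×57/294 = 12.6020
  Medium, F2: 65×104/294 = 22.9932
  Medium, F3: 65×55/294 = 12.1599
  Medium, F4: 65×78/294 = 17.2449
  High, F1: 157×57/294 = 30.4388
  High, F2: 157×104/294 = 55.5374
  High, F3: 157×55/294 = 29.3707
  High, F4: 157×78/294 = 41.6531
Contributions (O − E)²/E:
  (7 − 13.9592)²/13.9592 = 3.4694
  (40 − 25.4694)²/25.4694 = 8.2899
  (8 − 13.4694)²/13.4694 = 2.2209
  (17 − 19.1020)²/19.1020 = 0.2313
  (9 − 12.6020)²/12.6020 = 1.0296
  (20 − 22.9932)²/22.9932 = 0.3896
  (20 − 12.1599)²/12.1599 = 5.0549
  (16 − 17.2449)²/17.2449 = 0.0899
  (41 − 30.4388)²/30.4388 = 3.6644
  (44 − 55.5374)²/55.5374 = 2.3968
  (27 − 29.3707)²/29.3707 = 0.1914
  (45 − 41.6531)²/41.6531 = 0.2689
χ² = 3.4694 + 8.2899 + 2.2209 + 0.2313 + 1.0296 + 0.3896 + 5.0549 + 0.0899 + 3.6644 + 2.3968 + 0.1914 + 0.2689 = 27.297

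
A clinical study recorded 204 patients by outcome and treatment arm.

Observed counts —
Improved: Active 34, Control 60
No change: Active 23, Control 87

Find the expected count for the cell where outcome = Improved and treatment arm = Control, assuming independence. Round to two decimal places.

Row total (Improved) = 94; column total (Control) = 147; grand total N = 204.
Expected count = (row total × column total) / N = 94 × 147 / 204 = 67.74.

67.74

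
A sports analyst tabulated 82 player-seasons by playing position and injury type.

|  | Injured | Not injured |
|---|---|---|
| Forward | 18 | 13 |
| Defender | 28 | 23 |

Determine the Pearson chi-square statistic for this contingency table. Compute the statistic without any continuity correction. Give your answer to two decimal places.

0.08

Row totals: 31, 51. Column totals: 46, 36. Grand total N = 82.
Expected counts (row total × column total / N):
  Forward, Injured: 31×46/82 = 17.390
  Forward, Not injured: 31×36/82 = 13.610
  Defender, Injured: 51×46/82 = 28.610
  Defender, Not injured: 51×36/82 = 22.390
Contributions (O − E)²/E:
  (18 − 17.390)²/17.390 = 0.0214
  (13 − 13.610)²/13.610 = 0.0273
  (28 − 28.610)²/28.610 = 0.0130
  (23 − 22.390)²/22.390 = 0.0166
χ² = 0.0214 + 0.0273 + 0.0130 + 0.0166 = 0.08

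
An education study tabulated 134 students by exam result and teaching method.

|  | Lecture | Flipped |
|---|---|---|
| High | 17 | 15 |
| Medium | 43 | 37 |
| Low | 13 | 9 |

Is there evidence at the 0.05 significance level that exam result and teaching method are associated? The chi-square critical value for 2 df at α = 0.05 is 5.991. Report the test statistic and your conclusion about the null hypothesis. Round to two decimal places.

0.23; fail to reject H₀

Row totals: 32, 80, 22. Column totals: 73, 61. Grand total N = 134.
Expected counts (row total × column total / N):
  High, Lecture: 32×73/134 = 17.433
  High, Flipped: 32×61/134 = 14.567
  Medium, Lecture: 80×73/134 = 43.582
  Medium, Flipped: 80×61/134 = 36.418
  Low, Lecture: 22×73/134 = 11.985
  Low, Flipped: 22×61/134 = 10.015
Contributions (O − E)²/E:
  (17 − 17.433)²/17.433 = 0.0108
  (15 − 14.567)²/14.567 = 0.0129
  (43 − 43.582)²/43.582 = 0.0078
  (37 − 36.418)²/36.418 = 0.0093
  (13 − 11.985)²/11.985 = 0.0860
  (9 − 10.015)²/10.015 = 0.1029
χ² = 0.0108 + 0.0129 + 0.0078 + 0.0093 + 0.0860 + 0.1029 = 0.23
df = (3−1)(2−1) = 2. Since 0.23 < 5.991, fail to reject the null hypothesis of independence at α = 0.05.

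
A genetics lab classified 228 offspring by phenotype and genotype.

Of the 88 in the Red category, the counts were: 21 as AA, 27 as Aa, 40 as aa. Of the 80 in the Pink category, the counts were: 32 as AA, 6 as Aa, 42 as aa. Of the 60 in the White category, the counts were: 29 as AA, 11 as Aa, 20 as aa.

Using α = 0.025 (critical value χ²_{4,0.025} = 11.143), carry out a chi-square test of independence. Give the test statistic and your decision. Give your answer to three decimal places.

21.038; reject H₀

Row totals: 88, 80, 60. Column totals: 82, 44, 102. Grand total N = 228.
Expected counts (row total × column total / N):
  Red, AA: 88×82/228 = 31.6491
  Red, Aa: 88×44/228 = 16.9825
  Red, aa: 88×102/228 = 39.3684
  Pink, AA: 80×82/228 = 28.7719
  Pink, Aa: 80×44/228 = 15.4386
  Pink, aa: 80×102/228 = 35.7895
  White, AA: 60×82/228 = 21.5789
  White, Aa: 60×44/228 = 11.5789
  White, aa: 60×102/228 = 26.8421
Contributions (O − E)²/E:
  (21 − 31.6491)²/31.6491 = 3.5831
  (27 − 16.9825)²/16.9825 = 5.9090
  (40 − 39.3684)²/39.3684 = 0.0101
  (32 − 28.7719)²/28.7719 = 0.3622
  (6 − 15.4386)²/15.4386 = 5.7704
  (42 − 35.7895)²/35.7895 = 1.0777
  (29 − 21.5789)²/21.5789 = 2.5522
  (11 − 11.5789)²/11.5789 = 0.0289
  (20 − 26.8421)²/26.8421 = 1.7441
χ² = 3.5831 + 5.9090 + 0.0101 + 0.3622 + 5.7704 + 1.0777 + 2.5522 + 0.0289 + 1.7441 = 21.038
df = (3−1)(3−1) = 4. Since 21.038 > 11.143, reject the null hypothesis of independence at α = 0.025.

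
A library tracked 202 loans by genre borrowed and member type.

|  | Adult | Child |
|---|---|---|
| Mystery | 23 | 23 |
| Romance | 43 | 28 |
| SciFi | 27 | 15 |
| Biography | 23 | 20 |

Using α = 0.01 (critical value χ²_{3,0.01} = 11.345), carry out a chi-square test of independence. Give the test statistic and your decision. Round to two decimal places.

Row totals: 46, 71, 42, 43. Column totals: 116, 86. Grand total N = 202.
Expected counts (row total × column total / N):
  Mystery, Adult: 46×116/202 = 26.416
  Mystery, Child: 46×86/202 = 19.584
  Romance, Adult: 71×116/202 = 40.772
  Romance, Child: 71×86/202 = 30.228
  SciFi, Adult: 42×116/202 = 24.119
  SciFi, Child: 42×86/202 = 17.881
  Biography, Adult: 43×116/202 = 24.693
  Biography, Child: 43×86/202 = 18.307
Contributions (O − E)²/E:
  (23 − 26.416)²/26.416 = 0.4417
  (23 − 19.584)²/19.584 = 0.5958
  (43 − 40.772)²/40.772 = 0.1217
  (28 − 30.228)²/30.228 = 0.1642
  (27 − 24.119)²/24.119 = 0.3441
  (15 − 17.881)²/17.881 = 0.4642
  (23 − 24.693)²/24.693 = 0.1161
  (20 − 18.307)²/18.307 = 0.1566
χ² = 0.4417 + 0.5958 + 0.1217 + 0.1642 + 0.3441 + 0.4642 + 0.1161 + 0.1566 = 2.40
df = (4−1)(2−1) = 3. Since 2.40 < 11.345, fail to reject the null hypothesis of independence at α = 0.01.

2.40; fail to reject H₀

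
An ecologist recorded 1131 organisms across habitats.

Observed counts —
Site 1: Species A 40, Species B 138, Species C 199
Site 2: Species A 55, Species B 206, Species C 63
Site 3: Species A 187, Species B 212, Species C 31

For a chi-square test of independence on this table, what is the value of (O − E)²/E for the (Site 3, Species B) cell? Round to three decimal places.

Row total (Site 3) = 430; column total (Species B) = 556; N = 1131.
Expected count E = 430 × 556 / 1131 = 211.3882.
Contribution = (O − E)²/E = (212 − 211.3882)² / 211.3882 = 0.002.

0.002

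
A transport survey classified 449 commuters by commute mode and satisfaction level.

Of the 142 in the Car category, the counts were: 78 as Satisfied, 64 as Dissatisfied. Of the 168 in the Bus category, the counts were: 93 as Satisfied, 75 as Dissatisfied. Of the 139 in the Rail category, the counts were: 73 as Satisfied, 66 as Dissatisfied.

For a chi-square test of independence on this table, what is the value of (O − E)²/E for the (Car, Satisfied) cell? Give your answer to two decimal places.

0.01

Row total (Car) = 142; column total (Satisfied) = 244; N = 449.
Expected count E = 142 × 244 / 449 = 77.167.
Contribution = (O − E)²/E = (78 − 77.167)² / 77.167 = 0.01.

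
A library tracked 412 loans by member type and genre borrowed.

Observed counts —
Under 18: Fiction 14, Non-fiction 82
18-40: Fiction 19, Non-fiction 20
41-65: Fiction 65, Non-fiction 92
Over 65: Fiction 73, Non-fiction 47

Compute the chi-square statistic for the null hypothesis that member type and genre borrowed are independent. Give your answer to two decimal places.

Row totals: 96, 39, 157, 120. Column totals: 171, 241. Grand total N = 412.
Expected counts (row total × column total / N):
  Under 18, Fiction: 96×171/412 = 39.8447
  Under 18, Non-fiction: 96×241/412 = 56.1553
  18-40, Fiction: 39×171/412 = 16.1869
  18-40, Non-fiction: 39×241/412 = 22.8131
  41-65, Fiction: 157×171/412 = 65.1626
  41-65, Non-fiction: 157×241/412 = 91.8374
  Over 65, Fiction: 120×171/412 = 49.8058
  Over 65, Non-fiction: 120×241/412 = 70.1942
Contributions (O − E)²/E:
  (14 − 39.8447)²/39.8447 = 16.7638
  (82 − 56.1553)²/56.1553 = 11.8947
  (19 − 16.1869)²/16.1869 = 0.4889
  (20 − 22.8131)²/22.8131 = 0.3469
  (65 − 65.1626)²/65.1626 = 0.0004
  (92 − 91.8374)²/91.8374 = 0.0003
  (73 − 49.8058)²/49.8058 = 10.8014
  (47 − 70.1942)²/70.1942 = 7.6640
χ² = 16.7638 + 11.8947 + 0.4889 + 0.3469 + 0.0004 + 0.0003 + 10.8014 + 7.6640 = 47.96

47.96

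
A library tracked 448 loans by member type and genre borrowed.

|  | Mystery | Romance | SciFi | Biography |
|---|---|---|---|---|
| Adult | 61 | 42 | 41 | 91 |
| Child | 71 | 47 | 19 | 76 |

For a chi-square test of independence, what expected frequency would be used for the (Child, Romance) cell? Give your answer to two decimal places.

42.31

Row total (Child) = 213; column total (Romance) = 89; grand total N = 448.
Expected count = (row total × column total) / N = 213 × 89 / 448 = 42.31.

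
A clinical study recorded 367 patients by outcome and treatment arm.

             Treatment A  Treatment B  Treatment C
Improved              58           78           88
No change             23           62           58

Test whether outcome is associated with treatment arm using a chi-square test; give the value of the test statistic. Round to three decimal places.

5.507

Row totals: 224, 143. Column totals: 81, 140, 146. Grand total N = 367.
Expected counts (row total × column total / N):
  Improved, Treatment A: 224×81/367 = 49.4387
  Improved, Treatment B: 224×140/367 = 85.4496
  Improved, Treatment C: 224×146/367 = 89.1117
  No change, Treatment A: 143×81/367 = 31.5613
  No change, Treatment B: 143×140/367 = 54.5504
  No change, Treatment C: 143×146/367 = 56.8883
Contributions (O − E)²/E:
  (58 − 49.4387)²/49.4387 = 1.4826
  (78 − 85.4496)²/85.4496 = 0.6495
  (88 − 89.1117)²/89.1117 = 0.0139
  (23 − 31.5613)²/31.5613 = 2.3223
  (62 − 54.5504)²/54.5504 = 1.0173
  (58 − 56.8883)²/56.8883 = 0.0217
χ² = 1.4826 + 0.6495 + 0.0139 + 2.3223 + 1.0173 + 0.0217 = 5.507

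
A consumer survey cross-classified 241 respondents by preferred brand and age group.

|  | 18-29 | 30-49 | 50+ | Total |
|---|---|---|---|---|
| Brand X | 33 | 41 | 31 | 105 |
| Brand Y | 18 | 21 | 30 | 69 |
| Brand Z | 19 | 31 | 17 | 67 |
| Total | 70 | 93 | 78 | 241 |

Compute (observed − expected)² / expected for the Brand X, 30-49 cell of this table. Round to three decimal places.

Row total (Brand X) = 105; column total (30-49) = 93; N = 241.
Expected count E = 105 × 93 / 241 = 40.5187.
Contribution = (O − E)²/E = (41 − 40.5187)² / 40.5187 = 0.006.

0.006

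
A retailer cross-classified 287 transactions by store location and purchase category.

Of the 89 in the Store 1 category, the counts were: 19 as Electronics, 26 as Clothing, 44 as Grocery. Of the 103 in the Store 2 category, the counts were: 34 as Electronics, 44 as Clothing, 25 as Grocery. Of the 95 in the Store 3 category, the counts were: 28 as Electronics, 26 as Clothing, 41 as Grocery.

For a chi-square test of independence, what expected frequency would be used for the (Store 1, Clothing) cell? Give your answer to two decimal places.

29.77

Row total (Store 1) = 89; column total (Clothing) = 96; grand total N = 287.
Expected count = (row total × column total) / N = 89 × 96 / 287 = 29.77.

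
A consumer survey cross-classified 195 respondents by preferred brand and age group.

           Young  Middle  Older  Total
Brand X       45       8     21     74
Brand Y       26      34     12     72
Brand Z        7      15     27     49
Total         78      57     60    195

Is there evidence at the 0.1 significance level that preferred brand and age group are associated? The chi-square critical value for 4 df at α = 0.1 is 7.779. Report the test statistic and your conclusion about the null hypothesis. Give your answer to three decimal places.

Grand total N = 195.
Expected counts (row total × column total / N):
  Brand X, Young: 74×78/195 = 29.6000
  Brand X, Middle: 74×57/195 = 21.6308
  Brand X, Older: 74×60/195 = 22.7692
  Brand Y, Young: 72×78/195 = 28.8000
  Brand Y, Middle: 72×57/195 = 21.0462
  Brand Y, Older: 72×60/195 = 22.1538
  Brand Z, Young: 49×78/195 = 19.6000
  Brand Z, Middle: 49×57/195 = 14.3231
  Brand Z, Older: 49×60/195 = 15.0769
Contributions (O − E)²/E:
  (45 − 29.6000)²/29.6000 = 8.0122
  (8 − 21.6308)²/21.6308 = 8.5895
  (21 − 22.7692)²/22.7692 = 0.1375
  (26 − 28.8000)²/28.8000 = 0.2722
  (34 − 21.0462)²/21.0462 = 7.9730
  (12 − 22.1538)²/22.1538 = 4.6538
  (7 − 19.6000)²/19.6000 = 8.1000
  (15 − 14.3231)²/14.3231 = 0.0320
  (27 − 15.0769)²/15.0769 = 9.4290
χ² = 8.0122 + 8.5895 + 0.1375 + 0.2722 + 7.9730 + 4.6538 + 8.1000 + 0.0320 + 9.4290 = 47.199
df = (3−1)(3−1) = 4. Since 47.199 > 7.779, reject the null hypothesis of independence at α = 0.1.

47.199; reject H₀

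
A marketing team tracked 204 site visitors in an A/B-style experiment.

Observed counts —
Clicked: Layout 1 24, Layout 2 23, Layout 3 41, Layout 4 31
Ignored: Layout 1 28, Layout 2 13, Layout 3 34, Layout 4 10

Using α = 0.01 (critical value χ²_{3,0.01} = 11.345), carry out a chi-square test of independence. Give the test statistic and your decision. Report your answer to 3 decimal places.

Row totals: 119, 85. Column totals: 52, 36, 75, 41. Grand total N = 204.
Expected counts (row total × column total / N):
  Clicked, Layout 1: 119×52/204 = 30.3333
  Clicked, Layout 2: 119×36/204 = 21.0000
  Clicked, Layout 3: 119×75/204 = 43.7500
  Clicked, Layout 4: 119×41/204 = 23.9167
  Ignored, Layout 1: 85×52/204 = 21.6667
  Ignored, Layout 2: 85×36/204 = 15.0000
  Ignored, Layout 3: 85×75/204 = 31.2500
  Ignored, Layout 4: 85×41/204 = 17.0833
Contributions (O − E)²/E:
  (24 − 30.3333)²/30.3333 = 1.3223
  (23 − 21.0000)²/21.0000 = 0.1905
  (41 − 43.7500)²/43.7500 = 0.1729
  (31 − 23.9167)²/23.9167 = 2.0978
  (28 − 21.6667)²/21.6667 = 1.8513
  (13 − 15.0000)²/15.0000 = 0.2667
  (34 − 31.2500)²/31.2500 = 0.2420
  (10 − 17.0833)²/17.0833 = 2.9370
χ² = 1.3223 + 0.1905 + 0.1729 + 2.0978 + 1.8513 + 0.2667 + 0.2420 + 2.9370 = 9.080
df = (2−1)(4−1) = 3. Since 9.080 < 11.345, fail to reject the null hypothesis of independence at α = 0.01.

9.080; fail to reject H₀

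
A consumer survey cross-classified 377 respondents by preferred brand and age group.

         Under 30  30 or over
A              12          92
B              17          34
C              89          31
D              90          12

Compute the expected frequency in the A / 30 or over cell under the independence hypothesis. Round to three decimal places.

46.621

Row total (A) = 104; column total (30 or over) = 169; grand total N = 377.
Expected count = (row total × column total) / N = 104 × 169 / 377 = 46.621.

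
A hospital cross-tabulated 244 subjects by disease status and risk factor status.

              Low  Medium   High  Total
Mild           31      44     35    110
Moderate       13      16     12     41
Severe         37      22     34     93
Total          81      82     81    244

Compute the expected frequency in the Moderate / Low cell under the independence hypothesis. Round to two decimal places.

Row total (Moderate) = 41; column total (Low) = 81; grand total N = 244.
Expected count = (row total × column total) / N = 41 × 81 / 244 = 13.61.

13.61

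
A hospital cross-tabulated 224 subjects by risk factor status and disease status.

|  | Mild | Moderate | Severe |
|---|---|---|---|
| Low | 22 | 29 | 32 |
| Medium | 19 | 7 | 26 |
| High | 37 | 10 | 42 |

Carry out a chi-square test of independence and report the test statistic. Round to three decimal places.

17.411

Row totals: 83, 52, 89. Column totals: 78, 46, 100. Grand total N = 224.
Expected counts (row total × column total / N):
  Low, Mild: 83×78/224 = 28.9018
  Low, Moderate: 83×46/224 = 17.0446
  Low, Severe: 83×100/224 = 37.0536
  Medium, Mild: 52×78/224 = 18.1071
  Medium, Moderate: 52×46/224 = 10.6786
  Medium, Severe: 52×100/224 = 23.2143
  High, Mild: 89×78/224 = 30.9911
  High, Moderate: 89×46/224 = 18.2768
  High, Severe: 89×100/224 = 39.7321
Contributions (O − E)²/E:
  (22 − 28.9018)²/28.9018 = 1.6482
  (29 − 17.0446)²/17.0446 = 8.3857
  (32 − 37.0536)²/37.0536 = 0.6892
  (19 − 18.1071)²/18.1071 = 0.0440
  (7 − 10.6786)²/10.6786 = 1.2672
  (26 − 23.2143)²/23.2143 = 0.3343
  (37 − 30.9911)²/30.9911 = 1.1651
  (10 − 18.2768)²/18.2768 = 3.7482
  (42 − 39.7321)²/39.7321 = 0.1295
χ² = 1.6482 + 8.3857 + 0.6892 + 0.0440 + 1.2672 + 0.3343 + 1.1651 + 3.7482 + 0.1295 = 17.411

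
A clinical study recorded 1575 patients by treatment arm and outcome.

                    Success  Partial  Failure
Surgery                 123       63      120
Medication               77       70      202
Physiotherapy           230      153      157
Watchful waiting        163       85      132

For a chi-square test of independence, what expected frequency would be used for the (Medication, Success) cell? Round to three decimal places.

Row total (Medication) = 349; column total (Success) = 593; grand total N = 1575.
Expected count = (row total × column total) / N = 349 × 593 / 1575 = 131.401.

131.401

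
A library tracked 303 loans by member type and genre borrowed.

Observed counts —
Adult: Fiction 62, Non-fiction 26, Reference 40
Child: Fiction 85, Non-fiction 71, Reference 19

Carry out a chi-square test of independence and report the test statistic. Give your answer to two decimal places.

25.27

Row totals: 128, 175. Column totals: 147, 97, 59. Grand total N = 303.
Expected counts (row total × column total / N):
  Adult, Fiction: 128×147/303 = 62.099
  Adult, Non-fiction: 128×97/303 = 40.977
  Adult, Reference: 128×59/303 = 24.924
  Child, Fiction: 175×147/303 = 84.901
  Child, Non-fiction: 175×97/303 = 56.023
  Child, Reference: 175×59/303 = 34.076
Contributions (O − E)²/E:
  (62 − 62.099)²/62.099 = 0.0002
  (26 − 40.977)²/40.977 = 5.4741
  (40 − 24.924)²/24.924 = 9.1192
  (85 − 84.901)²/84.901 = 0.0001
  (71 − 56.023)²/56.023 = 4.0039
  (19 − 34.076)²/34.076 = 6.6700
χ² = 0.0002 + 5.4741 + 9.1192 + 0.0001 + 4.0039 + 6.6700 = 25.27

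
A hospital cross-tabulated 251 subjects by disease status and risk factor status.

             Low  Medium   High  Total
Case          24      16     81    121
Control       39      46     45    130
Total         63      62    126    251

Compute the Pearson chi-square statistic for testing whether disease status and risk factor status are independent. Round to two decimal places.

Grand total N = 251.
Expected counts (row total × column total / N):
  Case, Low: 121×63/251 = 30.371
  Case, Medium: 121×62/251 = 29.888
  Case, High: 121×126/251 = 60.741
  Control, Low: 130×63/251 = 32.629
  Control, Medium: 130×62/251 = 32.112
  Control, High: 130×126/251 = 65.259
Contributions (O − E)²/E:
  (24 − 30.371)²/30.371 = 1.3365
  (16 − 29.888)²/29.888 = 6.4533
  (81 − 60.741)²/60.741 = 6.7570
  (39 − 32.629)²/32.629 = 1.2440
  (46 − 32.112)²/32.112 = 6.0064
  (45 − 65.259)²/65.259 = 6.2892
χ² = 1.3365 + 6.4533 + 6.7570 + 1.2440 + 6.0064 + 6.2892 = 28.09

28.09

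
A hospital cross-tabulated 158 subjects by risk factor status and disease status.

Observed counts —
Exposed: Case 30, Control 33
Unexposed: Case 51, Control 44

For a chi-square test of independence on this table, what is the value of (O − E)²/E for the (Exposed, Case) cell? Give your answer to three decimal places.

Row total (Exposed) = 63; column total (Case) = 81; N = 158.
Expected count E = 63 × 81 / 158 = 32.2975.
Contribution = (O − E)²/E = (30 − 32.2975)² / 32.2975 = 0.163.

0.163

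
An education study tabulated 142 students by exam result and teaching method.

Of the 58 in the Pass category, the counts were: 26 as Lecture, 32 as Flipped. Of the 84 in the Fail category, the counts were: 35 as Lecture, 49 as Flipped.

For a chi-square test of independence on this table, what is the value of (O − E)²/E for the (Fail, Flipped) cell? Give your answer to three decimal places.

0.025

Row total (Fail) = 84; column total (Flipped) = 81; N = 142.
Expected count E = 84 × 81 / 142 = 47.9155.
Contribution = (O − E)²/E = (49 − 47.9155)² / 47.9155 = 0.025.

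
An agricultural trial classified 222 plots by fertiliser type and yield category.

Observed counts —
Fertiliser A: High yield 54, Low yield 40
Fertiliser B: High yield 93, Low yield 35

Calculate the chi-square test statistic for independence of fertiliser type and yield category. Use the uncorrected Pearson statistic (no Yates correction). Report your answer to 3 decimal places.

Row totals: 94, 128. Column totals: 147, 75. Grand total N = 222.
Expected counts (row total × column total / N):
  Fertiliser A, High yield: 94×147/222 = 62.2432
  Fertiliser A, Low yield: 94×75/222 = 31.7568
  Fertiliser B, High yield: 128×147/222 = 84.7568
  Fertiliser B, Low yield: 128×75/222 = 43.2432
Contributions (O − E)²/E:
  (54 − 62.2432)²/62.2432 = 1.0917
  (40 − 31.7568)²/31.7568 = 2.1397
  (93 − 84.7568)²/84.7568 = 0.8017
  (35 − 43.2432)²/43.2432 = 1.5714
χ² = 1.0917 + 2.1397 + 0.8017 + 1.5714 = 5.605

5.605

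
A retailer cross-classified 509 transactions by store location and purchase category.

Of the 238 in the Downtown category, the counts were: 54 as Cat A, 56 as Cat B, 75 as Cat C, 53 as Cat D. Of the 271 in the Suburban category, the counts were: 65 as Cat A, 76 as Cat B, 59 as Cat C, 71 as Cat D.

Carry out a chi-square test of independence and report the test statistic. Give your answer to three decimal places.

6.458

Row totals: 238, 271. Column totals: 119, 132, 134, 124. Grand total N = 509.
Expected counts (row total × column total / N):
  Downtown, Cat A: 238×119/509 = 55.6424
  Downtown, Cat B: 238×132/509 = 61.7210
  Downtown, Cat C: 238×134/509 = 62.6562
  Downtown, Cat D: 238×124/509 = 57.9804
  Suburban, Cat A: 271×119/509 = 63.3576
  Suburban, Cat B: 271×132/509 = 70.2790
  Suburban, Cat C: 271×134/509 = 71.3438
  Suburban, Cat D: 271×124/509 = 66.0196
Contributions (O − E)²/E:
  (54 − 55.6424)²/55.6424 = 0.0485
  (56 − 61.7210)²/61.7210 = 0.5303
  (75 − 62.6562)²/62.6562 = 2.4318
  (53 − 57.9804)²/57.9804 = 0.4278
  (65 − 63.3576)²/63.3576 = 0.0426
  (76 − 70.2790)²/70.2790 = 0.4657
  (59 − 71.3438)²/71.3438 = 2.1357
  (71 − 66.0196)²/66.0196 = 0.3757
χ² = 0.0485 + 0.5303 + 2.4318 + 0.4278 + 0.0426 + 0.4657 + 2.1357 + 0.3757 = 6.458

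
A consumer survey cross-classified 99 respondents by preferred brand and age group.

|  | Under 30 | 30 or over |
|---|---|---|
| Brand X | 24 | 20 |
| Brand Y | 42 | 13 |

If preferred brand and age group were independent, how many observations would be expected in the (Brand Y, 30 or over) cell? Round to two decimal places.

18.33

Row total (Brand Y) = 55; column total (30 or over) = 33; grand total N = 99.
Expected count = (row total × column total) / N = 55 × 33 / 99 = 18.33.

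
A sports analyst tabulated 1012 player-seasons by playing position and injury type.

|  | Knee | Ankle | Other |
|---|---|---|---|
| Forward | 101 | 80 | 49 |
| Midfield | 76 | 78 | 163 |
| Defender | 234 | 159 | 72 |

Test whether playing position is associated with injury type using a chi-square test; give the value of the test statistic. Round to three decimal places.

Row totals: 230, 317, 465. Column totals: 411, 317, 284. Grand total N = 1012.
Expected counts (row total × column total / N):
  Forward, Knee: 230×411/1012 = 93.4091
  Forward, Ankle: 230×317/1012 = 72.0455
  Forward, Other: 230×284/1012 = 64.5455
  Midfield, Knee: 317×411/1012 = 128.7421
  Midfield, Ankle: 317×317/1012 = 99.2974
  Midfield, Other: 317×284/1012 = 88.9605
  Defender, Knee: 465×411/1012 = 188.8488
  Defender, Ankle: 465×317/1012 = 145.6571
  Defender, Other: 465×284/1012 = 130.4941
Contributions (O − E)²/E:
  (101 − 93.4091)²/93.4091 = 0.6169
  (80 − 72.0455)²/72.0455 = 0.8783
  (49 − 64.5455)²/64.5455 = 3.7441
  (76 − 128.7421)²/128.7421 = 21.6070
  (78 − 99.2974)²/99.2974 = 4.5679
  (163 − 88.9605)²/88.9605 = 61.6211
  (234 − 188.8488)²/188.8488 = 10.7950
  (159 − 145.6571)²/145.6571 = 1.2223
  (72 − 130.4941)²/130.4941 = 26.2200
χ² = 0.6169 + 0.8783 + 3.7441 + 21.6070 + 4.5679 + 61.6211 + 10.7950 + 1.2223 + 26.2200 = 131.273

131.273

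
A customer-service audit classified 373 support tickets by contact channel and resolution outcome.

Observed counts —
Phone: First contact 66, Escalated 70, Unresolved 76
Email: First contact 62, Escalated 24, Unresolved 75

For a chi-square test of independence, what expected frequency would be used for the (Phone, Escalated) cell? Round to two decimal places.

53.43

Row total (Phone) = 212; column total (Escalated) = 94; grand total N = 373.
Expected count = (row total × column total) / N = 212 × 94 / 373 = 53.43.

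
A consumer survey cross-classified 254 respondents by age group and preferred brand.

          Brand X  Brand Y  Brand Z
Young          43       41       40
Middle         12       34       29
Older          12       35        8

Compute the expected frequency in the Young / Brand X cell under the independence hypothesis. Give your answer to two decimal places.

Row total (Young) = 124; column total (Brand X) = 67; grand total N = 254.
Expected count = (row total × column total) / N = 124 × 67 / 254 = 32.71.

32.71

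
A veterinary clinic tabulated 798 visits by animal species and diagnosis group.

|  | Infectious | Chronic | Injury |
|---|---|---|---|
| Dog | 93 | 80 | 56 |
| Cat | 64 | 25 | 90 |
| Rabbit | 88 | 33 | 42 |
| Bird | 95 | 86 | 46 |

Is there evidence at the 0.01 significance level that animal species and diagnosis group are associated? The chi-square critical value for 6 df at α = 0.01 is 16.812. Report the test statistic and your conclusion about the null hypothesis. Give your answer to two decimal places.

Row totals: 229, 179, 163, 227. Column totals: 340, 224, 234. Grand total N = 798.
Expected counts (row total × column total / N):
  Dog, Infectious: 229×340/798 = 97.569
  Dog, Chronic: 229×224/798 = 64.281
  Dog, Injury: 229×234/798 = 67.150
  Cat, Infectious: 179×340/798 = 76.266
  Cat, Chronic: 179×224/798 = 50.246
  Cat, Injury: 179×234/798 = 52.489
  Rabbit, Infectious: 163×340/798 = 69.449
  Rabbit, Chronic: 163×224/798 = 45.754
  Rabbit, Injury: 163×234/798 = 47.797
  Bird, Infectious: 227×340/798 = 96.717
  Bird, Chronic: 227×224/798 = 63.719
  Bird, Injury: 227×234/798 = 66.564
Contributions (O − E)²/E:
  (93 − 97.569)²/97.569 = 0.2140
  (80 − 64.281)²/64.281 = 3.8439
  (56 − 67.150)²/67.150 = 1.8514
  (64 − 76.266)²/76.266 = 1.9728
  (25 − 50.246)²/50.246 = 12.6848
  (90 − 52.489)²/52.489 = 26.8070
  (88 − 69.449)²/69.449 = 4.9553
  (33 − 45.754)²/45.754 = 3.5552
  (42 − 47.797)²/47.797 = 0.7031
  (95 − 96.717)²/96.717 = 0.0305
  (86 − 63.719)²/63.719 = 7.7911
  (46 − 66.564)²/66.564 = 6.3530
χ² = 0.2140 + 3.8439 + 1.8514 + 1.9728 + 12.6848 + 26.8070 + 4.9553 + 3.5552 + 0.7031 + 0.0305 + 7.7911 + 6.3530 = 70.76
df = (4−1)(3−1) = 6. Since 70.76 > 16.812, reject the null hypothesis of independence at α = 0.01.

70.76; reject H₀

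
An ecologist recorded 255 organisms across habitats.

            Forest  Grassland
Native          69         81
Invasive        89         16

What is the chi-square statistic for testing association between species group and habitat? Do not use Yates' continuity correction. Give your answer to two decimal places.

39.37

Row totals: 150, 105. Column totals: 158, 97. Grand total N = 255.
Expected counts (row total × column total / N):
  Native, Forest: 150×158/255 = 92.941
  Native, Grassland: 150×97/255 = 57.059
  Invasive, Forest: 105×158/255 = 65.059
  Invasive, Grassland: 105×97/255 = 39.941
Contributions (O − E)²/E:
  (69 − 92.941)²/92.941 = 6.1670
  (81 − 57.059)²/57.059 = 10.0452
  (89 − 65.059)²/65.059 = 8.8100
  (16 − 39.941)²/39.941 = 14.3505
χ² = 6.1670 + 10.0452 + 8.8100 + 14.3505 = 39.37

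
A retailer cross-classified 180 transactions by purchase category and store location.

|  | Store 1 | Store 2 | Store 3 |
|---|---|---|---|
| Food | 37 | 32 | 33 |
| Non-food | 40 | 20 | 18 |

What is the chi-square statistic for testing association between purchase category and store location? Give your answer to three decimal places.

Row totals: 102, 78. Column totals: 77, 52, 51. Grand total N = 180.
Expected counts (row total × column total / N):
  Food, Store 1: 102×77/180 = 43.6333
  Food, Store 2: 102×52/180 = 29.4667
  Food, Store 3: 102×51/180 = 28.9000
  Non-food, Store 1: 78×77/180 = 33.3667
  Non-food, Store 2: 78×52/180 = 22.5333
  Non-food, Store 3: 78×51/180 = 22.1000
Contributions (O − E)²/E:
  (37 − 43.6333)²/43.6333 = 1.0084
  (32 − 29.4667)²/29.4667 = 0.2178
  (33 − 28.9000)²/28.9000 = 0.5817
  (40 − 33.3667)²/33.3667 = 1.3187
  (20 − 22.5333)²/22.5333 = 0.2848
  (18 − 22.1000)²/22.1000 = 0.7606
χ² = 1.0084 + 0.2178 + 0.5817 + 1.3187 + 0.2848 + 0.7606 = 4.172

4.172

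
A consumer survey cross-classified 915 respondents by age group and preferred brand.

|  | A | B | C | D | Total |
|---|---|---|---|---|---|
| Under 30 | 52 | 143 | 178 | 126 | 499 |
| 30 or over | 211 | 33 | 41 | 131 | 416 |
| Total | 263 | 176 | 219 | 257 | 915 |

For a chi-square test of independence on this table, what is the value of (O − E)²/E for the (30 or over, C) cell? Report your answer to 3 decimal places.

34.450

Row total (30 or over) = 416; column total (C) = 219; N = 915.
Expected count E = 416 × 219 / 915 = 99.5672.
Contribution = (O − E)²/E = (41 − 99.5672)² / 99.5672 = 34.450.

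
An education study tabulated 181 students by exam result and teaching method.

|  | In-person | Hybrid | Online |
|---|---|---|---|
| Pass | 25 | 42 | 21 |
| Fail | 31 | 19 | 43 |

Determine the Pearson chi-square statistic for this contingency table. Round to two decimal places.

16.75

Row totals: 88, 93. Column totals: 56, 61, 64. Grand total N = 181.
Expected counts (row total × column total / N):
  Pass, In-person: 88×56/181 = 27.227
  Pass, Hybrid: 88×61/181 = 29.657
  Pass, Online: 88×64/181 = 31.116
  Fail, In-person: 93×56/181 = 28.773
  Fail, Hybrid: 93×61/181 = 31.343
  Fail, Online: 93×64/181 = 32.884
Contributions (O − E)²/E:
  (25 − 27.227)²/27.227 = 0.1822
  (42 − 29.657)²/29.657 = 5.1371
  (21 − 31.116)²/31.116 = 3.2888
  (31 − 28.773)²/28.773 = 0.1724
  (19 − 31.343)²/31.343 = 4.8607
  (43 − 32.884)²/32.884 = 3.1120
χ² = 0.1822 + 5.1371 + 3.2888 + 0.1724 + 4.8607 + 3.1120 = 16.75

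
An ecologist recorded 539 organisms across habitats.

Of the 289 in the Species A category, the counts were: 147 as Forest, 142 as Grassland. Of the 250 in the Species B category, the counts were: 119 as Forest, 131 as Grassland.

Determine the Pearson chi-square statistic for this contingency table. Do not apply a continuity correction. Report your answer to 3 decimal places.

0.572

Row totals: 289, 250. Column totals: 266, 273. Grand total N = 539.
Expected counts (row total × column total / N):
  Species A, Forest: 289×266/539 = 142.6234
  Species A, Grassland: 289×273/539 = 146.3766
  Species B, Forest: 250×266/539 = 123.3766
  Species B, Grassland: 250×273/539 = 126.6234
Contributions (O − E)²/E:
  (147 − 142.6234)²/142.6234 = 0.1343
  (142 − 146.3766)²/146.3766 = 0.1309
  (119 − 123.3766)²/123.3766 = 0.1553
  (131 − 126.6234)²/126.6234 = 0.1513
χ² = 0.1343 + 0.1309 + 0.1553 + 0.1513 = 0.572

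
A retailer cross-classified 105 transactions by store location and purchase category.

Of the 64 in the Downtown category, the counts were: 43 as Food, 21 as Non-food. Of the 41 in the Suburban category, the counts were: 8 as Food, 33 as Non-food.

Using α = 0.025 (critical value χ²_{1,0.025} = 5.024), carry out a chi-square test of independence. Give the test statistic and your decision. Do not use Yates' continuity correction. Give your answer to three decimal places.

22.739; reject H₀

Row totals: 64, 41. Column totals: 51, 54. Grand total N = 105.
Expected counts (row total × column total / N):
  Downtown, Food: 64×51/105 = 31.0857
  Downtown, Non-food: 64×54/105 = 32.9143
  Suburban, Food: 41×51/105 = 19.9143
  Suburban, Non-food: 41×54/105 = 21.0857
Contributions (O − E)²/E:
  (43 − 31.0857)²/31.0857 = 4.5664
  (21 − 32.9143)²/32.9143 = 4.3127
  (8 − 19.9143)²/19.9143 = 7.1281
  (33 − 21.0857)²/21.0857 = 6.7321
χ² = 4.5664 + 4.3127 + 7.1281 + 6.7321 = 22.739
df = (2−1)(2−1) = 1. Since 22.739 > 5.024, reject the null hypothesis of independence at α = 0.025.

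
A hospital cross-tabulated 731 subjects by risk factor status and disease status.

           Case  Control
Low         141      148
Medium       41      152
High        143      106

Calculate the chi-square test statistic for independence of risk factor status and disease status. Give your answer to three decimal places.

Row totals: 289, 193, 249. Column totals: 325, 406. Grand total N = 731.
Expected counts (row total × column total / N):
  Low, Case: 289×325/731 = 128.4884
  Low, Control: 289×406/731 = 160.5116
  Medium, Case: 193×325/731 = 85.8071
  Medium, Control: 193×406/731 = 107.1929
  High, Case: 249×325/731 = 110.7045
  High, Control: 249×406/731 = 138.2955
Contributions (O − E)²/E:
  (141 − 128.4884)²/128.4884 = 1.2183
  (148 − 160.5116)²/160.5116 = 0.9753
  (41 − 85.8071)²/85.8071 = 23.3976
  (152 − 107.1929)²/107.1929 = 18.7296
  (143 − 110.7045)²/110.7045 = 9.4215
  (106 − 138.2955)²/138.2955 = 7.5418
χ² = 1.2183 + 0.9753 + 23.3976 + 18.7296 + 9.4215 + 7.5418 = 61.284

61.284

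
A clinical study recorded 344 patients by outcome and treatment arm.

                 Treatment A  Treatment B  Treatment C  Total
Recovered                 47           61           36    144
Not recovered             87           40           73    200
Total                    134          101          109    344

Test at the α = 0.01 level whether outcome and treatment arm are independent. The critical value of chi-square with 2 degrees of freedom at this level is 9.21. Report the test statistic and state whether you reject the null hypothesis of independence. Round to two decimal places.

Grand total N = 344.
Expected counts (row total × column total / N):
  Recovered, Treatment A: 144×134/344 = 56.093
  Recovered, Treatment B: 144×101/344 = 42.279
  Recovered, Treatment C: 144×109/344 = 45.628
  Not recovered, Treatment A: 200×134/344 = 77.907
  Not recovered, Treatment B: 200×101/344 = 58.721
  Not recovered, Treatment C: 200×109/344 = 63.372
Contributions (O − E)²/E:
  (47 − 56.093)²/56.093 = 1.4740
  (61 − 42.279)²/42.279 = 8.2896
  (36 − 45.628)²/45.628 = 2.0316
  (87 − 77.907)²/77.907 = 1.0613
  (40 − 58.721)²/58.721 = 5.9685
  (73 − 63.372)²/63.372 = 1.4628
χ² = 1.4740 + 8.2896 + 2.0316 + 1.0613 + 5.9685 + 1.4628 = 20.29
df = (2−1)(3−1) = 2. Since 20.29 > 9.21, reject the null hypothesis of independence at α = 0.01.

20.29; reject H₀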